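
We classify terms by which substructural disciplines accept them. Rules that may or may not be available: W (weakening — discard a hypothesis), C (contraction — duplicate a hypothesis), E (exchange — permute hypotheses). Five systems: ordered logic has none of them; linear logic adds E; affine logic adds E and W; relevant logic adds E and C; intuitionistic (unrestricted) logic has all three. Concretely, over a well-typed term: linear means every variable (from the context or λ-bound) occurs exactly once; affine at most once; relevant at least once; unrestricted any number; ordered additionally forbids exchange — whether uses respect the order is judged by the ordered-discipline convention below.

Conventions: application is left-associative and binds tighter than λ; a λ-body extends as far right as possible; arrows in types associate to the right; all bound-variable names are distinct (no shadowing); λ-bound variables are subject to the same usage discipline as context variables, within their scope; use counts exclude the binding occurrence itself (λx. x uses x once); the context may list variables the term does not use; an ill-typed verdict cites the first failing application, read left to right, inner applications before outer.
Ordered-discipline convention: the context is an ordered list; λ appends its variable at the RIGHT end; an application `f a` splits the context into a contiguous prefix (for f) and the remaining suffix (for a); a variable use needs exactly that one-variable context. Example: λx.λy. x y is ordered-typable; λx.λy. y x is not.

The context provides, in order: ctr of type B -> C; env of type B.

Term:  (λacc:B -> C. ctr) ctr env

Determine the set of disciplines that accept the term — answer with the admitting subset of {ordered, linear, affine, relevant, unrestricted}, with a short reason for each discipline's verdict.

admitted by: unrestricted
use counts: ctr=2; env=1; acc (λ-bound)=0
use order (left to right): ctr, ctr, env
typing: ✓ — C
ordered: ✗ — repeated use of ctr ×2; acc left unused
linear: ✗ — repeated use of ctr ×2; acc left unused
affine: ✗ — repeated use of ctr ×2
relevant: ✗ — acc left unused
unrestricted: ✓ — type-checks (C) and nothing is barred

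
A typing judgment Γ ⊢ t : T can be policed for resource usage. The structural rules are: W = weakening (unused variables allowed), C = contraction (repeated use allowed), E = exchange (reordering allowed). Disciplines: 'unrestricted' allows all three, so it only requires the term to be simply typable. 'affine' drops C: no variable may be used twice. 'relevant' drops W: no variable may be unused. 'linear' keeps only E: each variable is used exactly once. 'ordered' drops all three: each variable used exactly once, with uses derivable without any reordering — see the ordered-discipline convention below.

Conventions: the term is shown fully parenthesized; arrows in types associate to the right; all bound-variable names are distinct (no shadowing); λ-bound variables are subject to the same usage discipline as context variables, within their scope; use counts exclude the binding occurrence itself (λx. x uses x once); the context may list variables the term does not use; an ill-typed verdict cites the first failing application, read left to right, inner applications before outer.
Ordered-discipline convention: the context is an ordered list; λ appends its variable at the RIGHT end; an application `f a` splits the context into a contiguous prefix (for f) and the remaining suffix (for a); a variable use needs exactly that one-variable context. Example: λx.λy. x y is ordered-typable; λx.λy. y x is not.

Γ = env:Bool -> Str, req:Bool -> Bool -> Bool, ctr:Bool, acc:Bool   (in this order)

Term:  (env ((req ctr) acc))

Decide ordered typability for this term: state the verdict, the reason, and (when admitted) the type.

yes — one use each (env, req, ctr, acc); ordered split holds; term : Str
use counts: env ×1; req ×1; ctr ×1; acc ×1
order of uses: env, req, ctr, acc
typing: well-typed — term : Str
across the five disciplines: ordered ✓, linear ✓, affine ✓, relevant ✓, unrestricted ✓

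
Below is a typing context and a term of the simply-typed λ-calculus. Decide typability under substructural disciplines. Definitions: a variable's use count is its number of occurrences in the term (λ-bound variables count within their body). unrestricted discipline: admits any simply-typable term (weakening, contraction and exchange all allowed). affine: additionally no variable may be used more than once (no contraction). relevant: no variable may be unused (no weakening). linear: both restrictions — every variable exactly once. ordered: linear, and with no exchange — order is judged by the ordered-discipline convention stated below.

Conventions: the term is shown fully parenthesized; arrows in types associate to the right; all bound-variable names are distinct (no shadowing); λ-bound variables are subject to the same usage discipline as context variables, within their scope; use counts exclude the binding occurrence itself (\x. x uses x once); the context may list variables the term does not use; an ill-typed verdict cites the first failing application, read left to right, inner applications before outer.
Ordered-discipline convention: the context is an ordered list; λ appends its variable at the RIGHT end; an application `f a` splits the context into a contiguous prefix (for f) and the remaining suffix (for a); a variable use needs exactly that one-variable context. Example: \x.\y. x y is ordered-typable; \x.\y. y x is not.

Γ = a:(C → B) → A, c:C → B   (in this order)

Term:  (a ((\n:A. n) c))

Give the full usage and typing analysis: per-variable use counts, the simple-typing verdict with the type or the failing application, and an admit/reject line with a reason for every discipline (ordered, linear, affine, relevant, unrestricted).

variable uses: a=1, c=1, n (λ-bound)=1
left-to-right use order: a, n, c
typing: ill-typed: a function awaiting A gets C → B
ordered: ✗, a type mismatch blocks all five
linear: ✗, the type mismatch rejects it
affine: ✗, not simply typable
relevant: ✗, fails simple typing
unrestricted: ✗, a type mismatch blocks all five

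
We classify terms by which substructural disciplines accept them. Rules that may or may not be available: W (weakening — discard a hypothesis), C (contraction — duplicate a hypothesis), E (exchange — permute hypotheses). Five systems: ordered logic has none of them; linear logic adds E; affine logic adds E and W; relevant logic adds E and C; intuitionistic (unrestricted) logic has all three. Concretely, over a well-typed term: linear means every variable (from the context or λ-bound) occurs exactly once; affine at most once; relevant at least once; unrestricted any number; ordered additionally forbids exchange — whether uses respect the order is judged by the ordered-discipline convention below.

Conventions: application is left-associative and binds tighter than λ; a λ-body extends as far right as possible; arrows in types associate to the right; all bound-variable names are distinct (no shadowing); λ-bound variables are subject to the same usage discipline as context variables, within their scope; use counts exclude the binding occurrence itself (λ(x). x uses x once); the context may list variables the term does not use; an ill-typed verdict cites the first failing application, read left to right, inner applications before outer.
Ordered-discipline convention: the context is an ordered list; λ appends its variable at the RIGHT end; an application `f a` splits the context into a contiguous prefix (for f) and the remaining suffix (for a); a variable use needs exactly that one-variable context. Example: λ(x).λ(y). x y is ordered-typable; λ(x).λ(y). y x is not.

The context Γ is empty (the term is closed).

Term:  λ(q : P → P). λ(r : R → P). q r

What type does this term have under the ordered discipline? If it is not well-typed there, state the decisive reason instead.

not well-typed under ordered — the type mismatch rejects it
usage: q (bound)=1, r (bound)=1
uses in reading order: q, r
typing: ill-typed: an argument R → P mismatches the expected P
all disciplines: ordered ✗ | linear ✗ | affine ✗ | relevant ✗ | unrestricted ✗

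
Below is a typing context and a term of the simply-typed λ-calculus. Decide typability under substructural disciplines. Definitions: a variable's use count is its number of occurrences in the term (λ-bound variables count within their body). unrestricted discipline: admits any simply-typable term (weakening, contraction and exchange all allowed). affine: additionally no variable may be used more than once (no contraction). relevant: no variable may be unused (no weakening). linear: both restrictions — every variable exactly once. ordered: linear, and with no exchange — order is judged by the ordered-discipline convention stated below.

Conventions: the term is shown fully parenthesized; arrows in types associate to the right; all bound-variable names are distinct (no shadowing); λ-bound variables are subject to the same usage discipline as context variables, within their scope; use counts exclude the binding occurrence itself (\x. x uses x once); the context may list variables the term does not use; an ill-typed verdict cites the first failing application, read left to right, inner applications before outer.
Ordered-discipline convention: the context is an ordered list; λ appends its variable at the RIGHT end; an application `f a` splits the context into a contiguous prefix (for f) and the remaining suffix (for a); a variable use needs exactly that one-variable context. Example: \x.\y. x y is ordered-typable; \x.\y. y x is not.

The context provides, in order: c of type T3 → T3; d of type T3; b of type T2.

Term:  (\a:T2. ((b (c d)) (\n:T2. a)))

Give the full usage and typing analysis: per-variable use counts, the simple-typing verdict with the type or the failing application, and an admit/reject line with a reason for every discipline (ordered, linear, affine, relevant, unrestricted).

usage: c=1, d=1, b=1, a (bound)=1, n (bound)=0
uses in reading order: b, c, d, a
typing: ill-typed: applying a non-function (T2)
ordered: ✗, fails simple typing
linear: ✗, a type mismatch blocks all five
affine: ✗, the type mismatch rejects it
relevant: ✗, not simply typable
unrestricted: ✗, fails simple typing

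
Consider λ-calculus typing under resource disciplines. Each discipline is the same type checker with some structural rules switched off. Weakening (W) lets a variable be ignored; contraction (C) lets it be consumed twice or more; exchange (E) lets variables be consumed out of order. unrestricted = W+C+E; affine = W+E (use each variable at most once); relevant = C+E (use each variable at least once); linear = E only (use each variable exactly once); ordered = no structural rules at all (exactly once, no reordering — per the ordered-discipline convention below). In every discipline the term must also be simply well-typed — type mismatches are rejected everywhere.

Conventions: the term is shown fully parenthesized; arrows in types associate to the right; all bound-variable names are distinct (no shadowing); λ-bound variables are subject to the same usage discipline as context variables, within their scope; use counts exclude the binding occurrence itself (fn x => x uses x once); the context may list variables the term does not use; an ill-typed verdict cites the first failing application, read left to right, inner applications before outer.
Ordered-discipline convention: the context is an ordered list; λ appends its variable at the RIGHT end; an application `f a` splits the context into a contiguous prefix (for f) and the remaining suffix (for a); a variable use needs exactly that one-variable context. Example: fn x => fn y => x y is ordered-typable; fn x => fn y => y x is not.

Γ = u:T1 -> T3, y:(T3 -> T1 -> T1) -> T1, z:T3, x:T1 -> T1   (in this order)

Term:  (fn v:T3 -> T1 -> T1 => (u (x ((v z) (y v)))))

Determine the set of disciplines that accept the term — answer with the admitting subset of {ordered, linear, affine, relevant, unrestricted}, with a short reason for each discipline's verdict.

admitting disciplines: relevant, unrestricted
counts: u: 1, y: 1, z: 1, x: 1, v (bound): 2
order of uses: u, x, v, z, y, v
typing: ✓ — (T3 -> T1 -> T1) -> T3
ordered: ✗, v ×2 used more than once (contraction)
linear: ✗, v ×2 used more than once (contraction)
affine: ✗, v ×2 used more than once (contraction)
relevant: ✓, every one of u, y, z, x, v appears
unrestricted: ✓, type-checks ((T3 -> T1 -> T1) -> T3) and nothing is barred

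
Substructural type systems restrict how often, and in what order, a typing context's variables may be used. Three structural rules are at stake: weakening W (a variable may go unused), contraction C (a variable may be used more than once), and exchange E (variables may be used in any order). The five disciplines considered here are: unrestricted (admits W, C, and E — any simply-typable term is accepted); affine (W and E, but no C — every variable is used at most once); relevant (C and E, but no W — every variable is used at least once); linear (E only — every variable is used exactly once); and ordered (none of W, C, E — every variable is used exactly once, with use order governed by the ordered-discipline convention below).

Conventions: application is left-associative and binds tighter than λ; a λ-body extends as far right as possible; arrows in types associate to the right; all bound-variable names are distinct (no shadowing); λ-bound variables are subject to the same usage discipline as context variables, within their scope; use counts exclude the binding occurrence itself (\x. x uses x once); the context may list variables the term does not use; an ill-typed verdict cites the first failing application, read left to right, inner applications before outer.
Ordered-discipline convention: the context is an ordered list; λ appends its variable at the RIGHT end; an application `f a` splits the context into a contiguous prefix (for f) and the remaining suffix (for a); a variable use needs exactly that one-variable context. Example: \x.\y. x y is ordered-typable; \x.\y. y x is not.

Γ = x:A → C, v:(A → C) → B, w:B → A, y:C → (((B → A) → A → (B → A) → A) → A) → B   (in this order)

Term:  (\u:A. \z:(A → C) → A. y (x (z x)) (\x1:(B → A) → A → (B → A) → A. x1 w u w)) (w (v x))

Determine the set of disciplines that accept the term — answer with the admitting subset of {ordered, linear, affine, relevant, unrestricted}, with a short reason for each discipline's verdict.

admitting disciplines: relevant, unrestricted
counts: x: 3, v: 1, w: 3, y: 1, u (λ-bound): 1, z (λ-bound): 1, x1 (λ-bound): 1
order of uses: y, x, z, x, x1, w, u, w, w, v, x
typing: well-typed — term : ((A → C) → A) → B
ordered: ✗, x ×3, w ×3 used more than once (contraction)
linear: ✗, x ×3, w ×3 used more than once (contraction)
affine: ✗, x ×3, w ×3 used more than once (contraction)
relevant: ✓, every one of x, v, w, y, u, z, x1 appears
unrestricted: ✓, well-typed at ((A → C) → A) → B; no restrictions here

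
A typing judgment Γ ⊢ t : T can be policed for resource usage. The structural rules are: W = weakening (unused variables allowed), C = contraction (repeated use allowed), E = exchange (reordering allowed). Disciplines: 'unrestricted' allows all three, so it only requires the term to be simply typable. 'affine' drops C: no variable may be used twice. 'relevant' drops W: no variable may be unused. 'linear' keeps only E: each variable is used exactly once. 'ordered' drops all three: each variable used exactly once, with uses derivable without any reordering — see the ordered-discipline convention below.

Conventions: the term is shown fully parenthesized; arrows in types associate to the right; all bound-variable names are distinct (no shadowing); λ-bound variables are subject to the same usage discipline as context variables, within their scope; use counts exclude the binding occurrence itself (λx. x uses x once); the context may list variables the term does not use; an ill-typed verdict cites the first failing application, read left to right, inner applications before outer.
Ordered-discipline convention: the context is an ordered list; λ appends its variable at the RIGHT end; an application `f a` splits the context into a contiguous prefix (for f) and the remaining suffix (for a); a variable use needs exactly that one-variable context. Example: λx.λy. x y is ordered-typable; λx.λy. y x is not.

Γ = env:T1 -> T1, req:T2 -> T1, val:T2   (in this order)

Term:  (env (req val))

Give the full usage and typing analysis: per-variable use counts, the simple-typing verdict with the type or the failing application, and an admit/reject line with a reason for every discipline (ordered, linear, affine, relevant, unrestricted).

use counts: env: 1, req: 1, val: 1
left-to-right use order: env, req, val
typing: well-typed — term : T1
ordered: ✓, env, req, val once each; derivable with no W/C/E
linear: ✓, env, req, val: one use apiece
affine: ✓, no duplicate uses among env, req, val
relevant: ✓, every one of env, req, val appears
unrestricted: ✓, typability at T1 is all that's needed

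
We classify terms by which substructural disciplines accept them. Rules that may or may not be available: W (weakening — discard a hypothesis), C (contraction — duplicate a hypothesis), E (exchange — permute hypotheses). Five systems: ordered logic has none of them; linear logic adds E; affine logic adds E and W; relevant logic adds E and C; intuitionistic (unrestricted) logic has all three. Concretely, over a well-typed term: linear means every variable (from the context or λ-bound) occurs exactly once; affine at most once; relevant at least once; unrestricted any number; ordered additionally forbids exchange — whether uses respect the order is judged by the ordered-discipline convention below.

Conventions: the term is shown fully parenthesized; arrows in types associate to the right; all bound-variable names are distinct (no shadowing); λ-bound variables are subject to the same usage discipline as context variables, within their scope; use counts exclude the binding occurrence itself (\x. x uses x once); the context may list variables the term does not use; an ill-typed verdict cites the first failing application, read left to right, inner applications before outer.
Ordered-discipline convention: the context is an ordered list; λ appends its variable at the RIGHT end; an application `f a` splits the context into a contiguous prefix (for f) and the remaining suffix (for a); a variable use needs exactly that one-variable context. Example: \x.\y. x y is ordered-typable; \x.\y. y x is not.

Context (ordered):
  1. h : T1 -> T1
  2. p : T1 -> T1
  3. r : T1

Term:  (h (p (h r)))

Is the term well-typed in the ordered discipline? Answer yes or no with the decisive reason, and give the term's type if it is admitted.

no — uses contraction: h ×2
counts: h: 2×; p: 1×; r: 1×
use order (left to right): h, p, h, r
typing: well-typed at T1
per-discipline verdicts: ordered ✗, linear ✗, affine ✗, relevant ✓, unrestricted ✓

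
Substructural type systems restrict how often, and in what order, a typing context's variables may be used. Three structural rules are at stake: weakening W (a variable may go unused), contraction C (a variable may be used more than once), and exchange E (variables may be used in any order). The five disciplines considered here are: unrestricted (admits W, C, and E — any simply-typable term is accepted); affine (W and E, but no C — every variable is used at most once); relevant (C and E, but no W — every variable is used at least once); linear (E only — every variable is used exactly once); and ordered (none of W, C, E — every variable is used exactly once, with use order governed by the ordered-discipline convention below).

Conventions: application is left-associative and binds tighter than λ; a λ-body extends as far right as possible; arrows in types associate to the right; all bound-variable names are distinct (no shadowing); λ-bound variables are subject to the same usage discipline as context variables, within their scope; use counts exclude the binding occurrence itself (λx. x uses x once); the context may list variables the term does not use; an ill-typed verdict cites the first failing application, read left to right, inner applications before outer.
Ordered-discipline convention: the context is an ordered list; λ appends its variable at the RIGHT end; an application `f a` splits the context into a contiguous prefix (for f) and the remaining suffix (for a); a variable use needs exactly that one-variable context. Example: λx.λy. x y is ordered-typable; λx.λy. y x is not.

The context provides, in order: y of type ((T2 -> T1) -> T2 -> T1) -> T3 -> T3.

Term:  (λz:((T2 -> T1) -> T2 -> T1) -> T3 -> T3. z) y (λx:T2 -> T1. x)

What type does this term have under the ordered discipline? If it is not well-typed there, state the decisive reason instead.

term : T3 -> T3
counts: y ×1, z (bound) ×1, x (bound) ×1
left-to-right use order: z, y, x
typing: the term checks, with type T3 -> T3
summary: ordered ✓, linear ✓, affine ✓, relevant ✓, unrestricted ✓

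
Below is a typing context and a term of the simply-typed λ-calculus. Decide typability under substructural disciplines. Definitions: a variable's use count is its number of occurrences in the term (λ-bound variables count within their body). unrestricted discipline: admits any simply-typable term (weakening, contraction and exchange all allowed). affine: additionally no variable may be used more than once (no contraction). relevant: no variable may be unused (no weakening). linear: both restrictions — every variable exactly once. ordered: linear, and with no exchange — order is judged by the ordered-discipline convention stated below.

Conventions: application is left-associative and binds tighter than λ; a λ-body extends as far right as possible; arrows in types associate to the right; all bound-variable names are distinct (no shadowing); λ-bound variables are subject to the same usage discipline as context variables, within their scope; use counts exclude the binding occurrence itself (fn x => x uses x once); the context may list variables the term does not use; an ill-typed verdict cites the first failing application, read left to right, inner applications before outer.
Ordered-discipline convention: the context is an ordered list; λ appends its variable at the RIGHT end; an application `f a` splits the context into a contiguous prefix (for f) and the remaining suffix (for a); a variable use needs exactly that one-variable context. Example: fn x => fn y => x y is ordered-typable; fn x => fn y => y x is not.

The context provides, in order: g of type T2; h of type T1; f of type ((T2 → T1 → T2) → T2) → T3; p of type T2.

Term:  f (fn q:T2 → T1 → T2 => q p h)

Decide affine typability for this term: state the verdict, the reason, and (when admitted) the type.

yes — at most one use each (g, h, f, p, q); term : T3
usage: g: 0×, h: 1×, f: 1×, p: 1×, q (bound): 1×
left-to-right use order: f, q, p, h
typing: well-typed at T3
all disciplines: ordered ✗; linear ✗; affine ✓; relevant ✗; unrestricted ✓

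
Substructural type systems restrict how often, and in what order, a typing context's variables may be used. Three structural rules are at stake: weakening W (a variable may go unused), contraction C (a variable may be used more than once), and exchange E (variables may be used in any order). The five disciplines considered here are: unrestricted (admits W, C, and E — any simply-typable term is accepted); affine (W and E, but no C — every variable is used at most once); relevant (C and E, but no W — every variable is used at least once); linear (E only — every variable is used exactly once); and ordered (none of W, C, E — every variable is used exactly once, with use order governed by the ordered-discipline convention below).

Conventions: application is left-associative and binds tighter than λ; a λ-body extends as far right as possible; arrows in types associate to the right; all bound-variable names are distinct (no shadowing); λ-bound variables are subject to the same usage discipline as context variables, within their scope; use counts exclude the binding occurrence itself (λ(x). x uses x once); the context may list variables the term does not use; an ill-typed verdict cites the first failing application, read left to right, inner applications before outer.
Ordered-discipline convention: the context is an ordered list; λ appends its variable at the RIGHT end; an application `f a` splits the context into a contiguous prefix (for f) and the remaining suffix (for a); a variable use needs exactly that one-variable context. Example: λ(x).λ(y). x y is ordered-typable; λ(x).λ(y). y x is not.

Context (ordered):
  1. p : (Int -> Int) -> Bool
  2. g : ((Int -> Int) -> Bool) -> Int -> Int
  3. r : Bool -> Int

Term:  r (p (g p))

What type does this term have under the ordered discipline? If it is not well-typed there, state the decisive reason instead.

not well-typed under ordered — uses contraction: p ×2
usage: p ×2; g ×1; r ×1
uses in reading order: r, p, g, p
typing: well-typed at Int
per-discipline verdicts: ordered ✗ · linear ✗ · affine ✗ · relevant ✓ · unrestricted ✓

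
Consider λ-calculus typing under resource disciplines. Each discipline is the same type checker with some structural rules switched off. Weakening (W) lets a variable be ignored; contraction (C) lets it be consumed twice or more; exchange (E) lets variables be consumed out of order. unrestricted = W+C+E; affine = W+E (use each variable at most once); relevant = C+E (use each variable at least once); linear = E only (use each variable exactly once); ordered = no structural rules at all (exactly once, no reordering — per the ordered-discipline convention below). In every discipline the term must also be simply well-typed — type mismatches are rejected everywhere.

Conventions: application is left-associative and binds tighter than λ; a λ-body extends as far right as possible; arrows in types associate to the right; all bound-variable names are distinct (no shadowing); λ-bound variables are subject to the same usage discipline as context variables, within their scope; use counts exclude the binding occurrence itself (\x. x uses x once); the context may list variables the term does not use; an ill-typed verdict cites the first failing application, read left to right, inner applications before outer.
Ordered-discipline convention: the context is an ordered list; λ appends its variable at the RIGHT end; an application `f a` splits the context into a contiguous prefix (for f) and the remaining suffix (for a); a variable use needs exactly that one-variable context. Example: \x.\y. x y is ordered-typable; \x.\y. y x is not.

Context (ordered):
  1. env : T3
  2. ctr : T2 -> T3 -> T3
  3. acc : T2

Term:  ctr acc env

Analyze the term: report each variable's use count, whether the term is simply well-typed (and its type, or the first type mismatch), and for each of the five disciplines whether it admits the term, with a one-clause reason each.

variable uses: env ×1; ctr ×1; acc ×1
uses in reading order: ctr, acc, env
typing: the term checks, with type T3
ordered: ✗, no ordered split (uses run ctr, acc, env)
linear: ✓, single use per variable (env, ctr, acc)
affine: ✓, none of env, ctr, acc used more than once
relevant: ✓, at least one use each (env, ctr, acc)
unrestricted: ✓, simply typable at T3; W, C, E all held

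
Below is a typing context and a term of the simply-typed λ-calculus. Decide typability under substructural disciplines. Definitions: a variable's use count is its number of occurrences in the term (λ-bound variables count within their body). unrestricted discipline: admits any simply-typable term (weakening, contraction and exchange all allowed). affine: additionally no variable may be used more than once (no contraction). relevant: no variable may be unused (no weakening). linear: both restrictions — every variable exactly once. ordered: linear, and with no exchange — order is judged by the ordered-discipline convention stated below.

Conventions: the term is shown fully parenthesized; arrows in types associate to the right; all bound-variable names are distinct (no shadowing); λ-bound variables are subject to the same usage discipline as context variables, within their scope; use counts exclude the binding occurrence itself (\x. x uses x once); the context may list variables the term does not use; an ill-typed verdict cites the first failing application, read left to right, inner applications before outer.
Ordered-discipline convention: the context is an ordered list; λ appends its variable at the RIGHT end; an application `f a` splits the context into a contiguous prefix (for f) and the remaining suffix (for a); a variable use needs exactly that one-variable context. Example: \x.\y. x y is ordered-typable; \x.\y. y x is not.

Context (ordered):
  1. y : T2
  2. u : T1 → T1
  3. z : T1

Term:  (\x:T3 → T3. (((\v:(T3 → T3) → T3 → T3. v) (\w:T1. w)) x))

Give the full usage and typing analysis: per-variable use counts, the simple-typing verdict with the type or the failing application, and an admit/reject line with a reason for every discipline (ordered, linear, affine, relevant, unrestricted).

usage: y: 0×; u: 0×; z: 0×; x (λ-bound): 1×; v (λ-bound): 1×; w (λ-bound): 1×
order of uses: v, w, x
typing: ill-typed: an argument T1 → T1 mismatches the expected (T3 → T3) → T3 → T3
ordered: ✗ — not simply typable
linear: ✗ — fails simple typing
affine: ✗ — a type mismatch blocks all five
relevant: ✗ — the type mismatch rejects it
unrestricted: ✗ — not simply typable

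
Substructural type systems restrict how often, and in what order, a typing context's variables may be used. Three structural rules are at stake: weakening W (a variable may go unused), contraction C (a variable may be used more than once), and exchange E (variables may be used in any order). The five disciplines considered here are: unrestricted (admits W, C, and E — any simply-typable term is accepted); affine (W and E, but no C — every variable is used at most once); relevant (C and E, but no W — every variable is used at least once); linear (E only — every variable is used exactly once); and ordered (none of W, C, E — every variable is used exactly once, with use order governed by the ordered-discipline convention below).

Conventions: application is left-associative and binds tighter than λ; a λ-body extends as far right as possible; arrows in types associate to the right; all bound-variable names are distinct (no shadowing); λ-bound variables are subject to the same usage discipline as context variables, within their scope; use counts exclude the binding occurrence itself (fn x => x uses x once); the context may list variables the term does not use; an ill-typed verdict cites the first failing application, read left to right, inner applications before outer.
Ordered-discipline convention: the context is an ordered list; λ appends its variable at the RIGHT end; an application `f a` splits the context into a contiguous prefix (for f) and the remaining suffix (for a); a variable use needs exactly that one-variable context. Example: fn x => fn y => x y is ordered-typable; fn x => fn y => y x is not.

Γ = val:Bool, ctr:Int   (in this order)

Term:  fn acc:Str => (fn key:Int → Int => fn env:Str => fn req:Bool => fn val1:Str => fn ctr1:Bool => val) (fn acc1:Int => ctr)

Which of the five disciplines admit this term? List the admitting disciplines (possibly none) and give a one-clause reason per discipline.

accepted by: affine, unrestricted
variable uses: val=1; ctr=1; acc (λ-bound)=0; key (λ-bound)=0; env (λ-bound)=0; req (λ-bound)=0; val1 (λ-bound)=0; ctr1 (λ-bound)=0; acc1 (λ-bound)=0
order of uses: val, ctr
typing: the term checks, with type Str → Str → Bool → Str → Bool → Bool
ordered ✗ (acc, key, env, req, val1, ctr1, acc1 left unused)
linear ✗ (acc, key, env, req, val1, ctr1, acc1 left unused)
affine ✓ (no duplicate uses among val, ctr, acc, key, env, req, val1, ctr1, acc1)
relevant ✗ (acc, key, env, req, val1, ctr1, acc1 left unused)
unrestricted ✓ (typability at Str → Str → Bool → Str → Bool → Bool is all that's needed)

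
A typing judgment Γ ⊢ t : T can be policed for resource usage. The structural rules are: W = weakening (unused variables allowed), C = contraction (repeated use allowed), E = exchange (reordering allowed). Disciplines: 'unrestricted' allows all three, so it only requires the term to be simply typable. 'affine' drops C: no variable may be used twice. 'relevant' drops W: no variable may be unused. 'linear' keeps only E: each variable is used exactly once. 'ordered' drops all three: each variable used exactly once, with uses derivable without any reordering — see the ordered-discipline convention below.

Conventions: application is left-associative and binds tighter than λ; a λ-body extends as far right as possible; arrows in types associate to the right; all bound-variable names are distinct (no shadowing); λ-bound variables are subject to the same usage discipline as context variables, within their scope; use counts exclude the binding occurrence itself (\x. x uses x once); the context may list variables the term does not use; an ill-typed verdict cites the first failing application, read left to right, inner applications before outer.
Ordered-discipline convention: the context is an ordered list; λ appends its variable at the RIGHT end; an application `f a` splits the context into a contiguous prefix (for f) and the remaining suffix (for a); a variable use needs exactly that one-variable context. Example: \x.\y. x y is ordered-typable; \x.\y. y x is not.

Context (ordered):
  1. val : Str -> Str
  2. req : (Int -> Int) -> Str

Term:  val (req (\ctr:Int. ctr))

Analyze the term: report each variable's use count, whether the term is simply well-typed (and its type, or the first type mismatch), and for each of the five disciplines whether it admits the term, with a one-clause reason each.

variable uses: val ×1; req ×1; ctr [bound] ×1
left-to-right use order: val, req, ctr
typing: well-typed at Str
ordered ✓ (one use each (val, req, ctr); ordered split holds)
linear ✓ (val, req, ctr: one use apiece)
affine ✓ (val, req, ctr: no repeats, contraction unneeded)
relevant ✓ (val, req, ctr: all used, weakening unneeded)
unrestricted ✓ (type-checks (Str) and nothing is barred)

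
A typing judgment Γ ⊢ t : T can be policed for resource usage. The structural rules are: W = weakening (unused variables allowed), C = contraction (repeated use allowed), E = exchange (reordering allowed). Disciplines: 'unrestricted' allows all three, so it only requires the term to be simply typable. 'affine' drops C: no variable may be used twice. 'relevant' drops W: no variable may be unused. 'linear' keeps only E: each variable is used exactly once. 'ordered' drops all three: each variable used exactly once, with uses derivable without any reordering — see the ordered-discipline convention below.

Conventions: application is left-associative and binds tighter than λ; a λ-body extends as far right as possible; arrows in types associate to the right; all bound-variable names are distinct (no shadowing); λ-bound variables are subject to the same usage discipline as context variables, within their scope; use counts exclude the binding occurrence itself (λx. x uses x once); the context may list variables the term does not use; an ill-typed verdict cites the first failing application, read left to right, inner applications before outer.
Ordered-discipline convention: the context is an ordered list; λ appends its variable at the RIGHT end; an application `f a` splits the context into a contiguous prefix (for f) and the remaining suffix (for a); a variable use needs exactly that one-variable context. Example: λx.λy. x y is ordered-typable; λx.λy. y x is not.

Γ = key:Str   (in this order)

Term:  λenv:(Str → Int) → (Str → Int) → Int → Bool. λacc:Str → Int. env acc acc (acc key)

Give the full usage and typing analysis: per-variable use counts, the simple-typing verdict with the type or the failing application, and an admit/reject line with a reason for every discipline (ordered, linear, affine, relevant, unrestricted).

counts: key ×1, env [bound] ×1, acc [bound] ×3
uses in reading order: env, acc, acc, acc, key
typing: well-typed — term : ((Str → Int) → (Str → Int) → Int → Bool) → (Str → Int) → Bool
ordered: ✗, needs contraction — acc ×3
linear: ✗, needs contraction — acc ×3
affine: ✗, needs contraction — acc ×3
relevant: ✓, at least one use each (key, env, acc)
unrestricted: ✓, typability at ((Str → Int) → (Str → Int) → Int → Bool) → (Str → Int) → Bool is all that's needed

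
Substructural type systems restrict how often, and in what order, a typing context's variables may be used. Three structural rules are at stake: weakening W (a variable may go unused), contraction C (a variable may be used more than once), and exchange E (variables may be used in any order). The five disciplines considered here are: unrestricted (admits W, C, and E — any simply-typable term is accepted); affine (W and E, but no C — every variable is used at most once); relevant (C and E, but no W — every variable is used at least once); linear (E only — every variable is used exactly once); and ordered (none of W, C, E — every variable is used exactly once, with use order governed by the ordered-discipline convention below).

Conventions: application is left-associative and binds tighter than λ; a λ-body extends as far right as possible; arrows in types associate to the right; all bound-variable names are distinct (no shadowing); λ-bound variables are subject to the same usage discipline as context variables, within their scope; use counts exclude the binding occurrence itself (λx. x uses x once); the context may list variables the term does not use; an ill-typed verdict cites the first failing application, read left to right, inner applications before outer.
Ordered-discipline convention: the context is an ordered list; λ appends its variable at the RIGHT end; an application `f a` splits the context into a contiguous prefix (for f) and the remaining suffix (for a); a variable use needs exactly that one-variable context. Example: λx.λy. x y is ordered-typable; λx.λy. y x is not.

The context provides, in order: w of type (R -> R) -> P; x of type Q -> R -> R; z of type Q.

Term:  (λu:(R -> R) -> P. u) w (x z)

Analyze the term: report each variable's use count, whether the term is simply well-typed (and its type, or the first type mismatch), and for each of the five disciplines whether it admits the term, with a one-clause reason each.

usage: w=1; x=1; z=1; u [bound]=1
left-to-right use order: u, w, x, z
typing: the term checks, with type P
ordered: ✓, w, x, z, u: once each, no exchange needed
linear: ✓, w, x, z, u: one use apiece
affine: ✓, no duplicate uses among w, x, z, u
relevant: ✓, none of w, x, z, u goes unused
unrestricted: ✓, typability at P is all that's needed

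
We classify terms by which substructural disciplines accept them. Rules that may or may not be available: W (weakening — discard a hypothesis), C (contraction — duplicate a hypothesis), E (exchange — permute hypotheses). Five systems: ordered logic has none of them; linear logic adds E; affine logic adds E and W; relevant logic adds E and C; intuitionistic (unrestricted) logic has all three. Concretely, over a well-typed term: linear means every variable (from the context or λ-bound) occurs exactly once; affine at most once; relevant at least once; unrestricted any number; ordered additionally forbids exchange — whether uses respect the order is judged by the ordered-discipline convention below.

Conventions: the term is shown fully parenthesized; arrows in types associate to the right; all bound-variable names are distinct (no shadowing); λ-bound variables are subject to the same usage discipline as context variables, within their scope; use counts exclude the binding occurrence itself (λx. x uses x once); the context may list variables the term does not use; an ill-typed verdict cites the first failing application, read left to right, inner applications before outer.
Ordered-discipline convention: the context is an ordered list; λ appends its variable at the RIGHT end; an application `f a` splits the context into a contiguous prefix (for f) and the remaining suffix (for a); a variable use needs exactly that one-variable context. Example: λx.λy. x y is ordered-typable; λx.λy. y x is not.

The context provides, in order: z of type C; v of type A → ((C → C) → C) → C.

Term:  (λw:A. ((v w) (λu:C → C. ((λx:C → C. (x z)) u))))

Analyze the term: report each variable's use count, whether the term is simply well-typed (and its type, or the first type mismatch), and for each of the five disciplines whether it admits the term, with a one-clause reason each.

counts: z ×1; v ×1; w (bound) ×1; u (bound) ×1; x (bound) ×1
use order (left to right): v, w, x, z, u
typing: ✓ — A → C
ordered ✗ (no contiguous prefix/suffix split fits v, w, x, z, u)
linear ✓ (z, v, w, u, x: one use apiece)
affine ✓ (z, v, w, u, x: no repeats, contraction unneeded)
relevant ✓ (z, v, w, u, x: all used, weakening unneeded)
unrestricted ✓ (type-checks (A → C) and nothing is barred)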